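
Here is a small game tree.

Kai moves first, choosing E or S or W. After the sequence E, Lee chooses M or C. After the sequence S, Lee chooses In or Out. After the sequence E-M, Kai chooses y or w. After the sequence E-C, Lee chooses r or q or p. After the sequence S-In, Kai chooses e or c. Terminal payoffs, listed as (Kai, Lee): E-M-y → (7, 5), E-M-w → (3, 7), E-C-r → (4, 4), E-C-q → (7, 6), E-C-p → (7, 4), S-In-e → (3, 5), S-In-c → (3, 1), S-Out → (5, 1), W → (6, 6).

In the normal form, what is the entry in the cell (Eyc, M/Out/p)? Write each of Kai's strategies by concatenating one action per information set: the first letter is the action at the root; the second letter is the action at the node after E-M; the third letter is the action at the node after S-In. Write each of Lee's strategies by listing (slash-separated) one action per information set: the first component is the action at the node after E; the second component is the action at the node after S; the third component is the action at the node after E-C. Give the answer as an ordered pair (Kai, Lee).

(7, 5)

Trace the play path from the root:
  Kai plays E
  Lee plays M at [E]
  Kai plays y at [E-M]
→ terminal payoff (7, 5).
(Kai's choice at the node after S-In is never reached on this path, so it doesn't affect the outcome.)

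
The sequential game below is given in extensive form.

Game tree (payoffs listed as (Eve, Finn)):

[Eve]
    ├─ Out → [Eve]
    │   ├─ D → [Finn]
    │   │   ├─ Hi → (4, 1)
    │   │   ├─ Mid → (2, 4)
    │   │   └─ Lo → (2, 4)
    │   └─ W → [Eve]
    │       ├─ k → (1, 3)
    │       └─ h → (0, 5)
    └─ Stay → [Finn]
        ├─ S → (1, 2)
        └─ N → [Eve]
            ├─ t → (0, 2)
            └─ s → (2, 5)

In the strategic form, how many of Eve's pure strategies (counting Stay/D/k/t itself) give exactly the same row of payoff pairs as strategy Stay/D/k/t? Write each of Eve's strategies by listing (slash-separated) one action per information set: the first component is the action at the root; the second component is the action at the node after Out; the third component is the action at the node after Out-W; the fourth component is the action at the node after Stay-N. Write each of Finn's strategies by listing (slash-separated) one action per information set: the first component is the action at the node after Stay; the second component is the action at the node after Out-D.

4

Row for Stay/D/k/t (columns S/Hi, S/Mid, S/Lo, N/Hi, N/Mid, N/Lo): (1,2) (1,2) (1,2) (0,2) (0,2) (0,2).
Under Stay/D/k/t, Eve's choice at the node after Out and at the node after Out-W can never be reached regardless of what Finn does, so varying those choices leaves every outcome unchanged.
Holding the reachable choices fixed and varying the unreachable ones freely already gives 2 × 2 = 4 equivalent strategies.
No other strategy reproduces this row, so those 4 are the full class: Stay/D/k/t, Stay/D/h/t, Stay/W/k/t, Stay/W/h/t.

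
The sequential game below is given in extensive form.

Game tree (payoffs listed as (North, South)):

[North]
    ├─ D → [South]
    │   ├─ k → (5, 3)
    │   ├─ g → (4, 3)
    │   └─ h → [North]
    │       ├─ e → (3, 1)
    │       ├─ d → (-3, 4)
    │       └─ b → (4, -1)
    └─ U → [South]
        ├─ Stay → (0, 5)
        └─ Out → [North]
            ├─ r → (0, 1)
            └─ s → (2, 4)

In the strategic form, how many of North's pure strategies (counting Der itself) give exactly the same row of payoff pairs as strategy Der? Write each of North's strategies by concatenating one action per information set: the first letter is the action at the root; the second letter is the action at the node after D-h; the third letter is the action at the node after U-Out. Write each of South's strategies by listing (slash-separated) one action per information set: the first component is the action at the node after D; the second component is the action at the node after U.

Row for Der (columns k/Stay, k/Out, g/Stay, g/Out, h/Stay, h/Out): (5,3) (5,3) (4,3) (4,3) (3,1) (3,1).
Under Der, North's choice at the node after U-Out can never be reached regardless of what South does, so varying those choices leaves every outcome unchanged.
Holding the reachable choices fixed and varying the unreachable one freely already gives 2 equivalent strategies.
No other strategy reproduces this row, so those 2 are the full class: Der, Des.

2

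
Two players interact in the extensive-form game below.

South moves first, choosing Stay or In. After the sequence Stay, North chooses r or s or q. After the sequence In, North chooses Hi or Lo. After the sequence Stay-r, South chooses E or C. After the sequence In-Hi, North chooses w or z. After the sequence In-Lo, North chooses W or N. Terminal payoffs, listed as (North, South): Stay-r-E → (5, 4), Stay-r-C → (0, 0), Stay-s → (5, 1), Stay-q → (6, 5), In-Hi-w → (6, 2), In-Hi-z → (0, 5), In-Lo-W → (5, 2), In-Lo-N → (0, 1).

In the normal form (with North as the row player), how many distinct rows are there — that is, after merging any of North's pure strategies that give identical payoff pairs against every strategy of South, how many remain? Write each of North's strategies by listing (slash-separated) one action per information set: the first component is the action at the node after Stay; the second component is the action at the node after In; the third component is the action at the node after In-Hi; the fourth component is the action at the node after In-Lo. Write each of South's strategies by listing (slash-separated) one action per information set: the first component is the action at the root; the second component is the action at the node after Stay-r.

North has 24 pure strategies: r/Hi/w/W, r/Hi/w/N, r/Hi/z/W, r/Hi/z/N, r/Lo/w/W, r/Lo/w/N, r/Lo/z/W, r/Lo/z/N, s/Hi/w/W, s/Hi/w/N, s/Hi/z/W, s/Hi/z/N, s/Lo/w/W, s/Lo/w/N, s/Lo/z/W, s/Lo/z/N, q/Hi/w/W, q/Hi/w/N, q/Hi/z/W, q/Hi/z/N, q/Lo/w/W, q/Lo/w/N, q/Lo/z/W, q/Lo/z/N. Columns: Stay/E, Stay/C, In/E, In/C.
{r/Hi/w/W, r/Hi/w/N} → row (5,4) (0,0) (6,2) (6,2)
{r/Hi/z/W, r/Hi/z/N} → row (5,4) (0,0) (0,5) (0,5)
{r/Lo/w/W, r/Lo/z/W} → row (5,4) (0,0) (5,2) (5,2)
{r/Lo/w/N, r/Lo/z/N} → row (5,4) (0,0) (0,1) (0,1)
{s/Hi/w/W, s/Hi/w/N} → row (5,1) (5,1) (6,2) (6,2)
{s/Hi/z/W, s/Hi/z/N} → row (5,1) (5,1) (0,5) (0,5)
{s/Lo/w/W, s/Lo/z/W} → row (5,1) (5,1) (5,2) (5,2)
{s/Lo/w/N, s/Lo/z/N} → row (5,1) (5,1) (0,1) (0,1)
{q/Hi/w/W, q/Hi/w/N} → row (6,5) (6,5) (6,2) (6,2)
{q/Hi/z/W, q/Hi/z/N} → row (6,5) (6,5) (0,5) (0,5)
{q/Lo/w/W, q/Lo/z/W} → row (6,5) (6,5) (5,2) (5,2)
{q/Lo/w/N, q/Lo/z/N} → row (6,5) (6,5) (0,1) (0,1)
That's 12 distinct rows out of 24 strategies.

12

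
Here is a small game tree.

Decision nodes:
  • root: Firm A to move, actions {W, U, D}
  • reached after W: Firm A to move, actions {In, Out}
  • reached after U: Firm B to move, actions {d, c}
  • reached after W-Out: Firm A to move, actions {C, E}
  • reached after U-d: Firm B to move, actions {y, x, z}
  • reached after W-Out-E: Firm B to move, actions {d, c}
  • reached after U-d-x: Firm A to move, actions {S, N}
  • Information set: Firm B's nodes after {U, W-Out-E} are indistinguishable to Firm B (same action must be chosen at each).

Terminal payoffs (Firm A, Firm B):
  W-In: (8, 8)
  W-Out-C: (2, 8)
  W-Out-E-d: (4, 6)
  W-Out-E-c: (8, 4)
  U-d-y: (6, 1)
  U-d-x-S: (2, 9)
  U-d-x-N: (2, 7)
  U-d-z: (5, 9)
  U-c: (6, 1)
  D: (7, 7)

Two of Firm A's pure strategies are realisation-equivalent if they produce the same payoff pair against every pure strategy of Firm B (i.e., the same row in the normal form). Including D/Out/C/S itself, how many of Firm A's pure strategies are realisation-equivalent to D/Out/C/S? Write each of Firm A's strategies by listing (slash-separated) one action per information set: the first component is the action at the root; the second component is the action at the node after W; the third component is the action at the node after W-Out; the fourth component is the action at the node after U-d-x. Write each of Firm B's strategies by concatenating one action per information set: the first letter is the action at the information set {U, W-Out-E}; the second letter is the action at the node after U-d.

Row for D/Out/C/S (columns dy, dx, dz, cy, cx, cz): (7,7) (7,7) (7,7) (7,7) (7,7) (7,7).
Under D/Out/C/S, Firm A's choice at the node after W and at the node after W-Out and at the node after U-d-x can never be reached regardless of what Firm B does, so varying those choices leaves every outcome unchanged.
Holding the reachable choices fixed and varying the unreachable ones freely already gives 2 × 2 × 2 = 8 equivalent strategies.
No other strategy reproduces this row, so those 8 are the full class: D/In/C/S, D/In/C/N, D/In/E/S, D/In/E/N, D/Out/C/S, D/Out/C/N, D/Out/E/S, D/Out/E/N.

8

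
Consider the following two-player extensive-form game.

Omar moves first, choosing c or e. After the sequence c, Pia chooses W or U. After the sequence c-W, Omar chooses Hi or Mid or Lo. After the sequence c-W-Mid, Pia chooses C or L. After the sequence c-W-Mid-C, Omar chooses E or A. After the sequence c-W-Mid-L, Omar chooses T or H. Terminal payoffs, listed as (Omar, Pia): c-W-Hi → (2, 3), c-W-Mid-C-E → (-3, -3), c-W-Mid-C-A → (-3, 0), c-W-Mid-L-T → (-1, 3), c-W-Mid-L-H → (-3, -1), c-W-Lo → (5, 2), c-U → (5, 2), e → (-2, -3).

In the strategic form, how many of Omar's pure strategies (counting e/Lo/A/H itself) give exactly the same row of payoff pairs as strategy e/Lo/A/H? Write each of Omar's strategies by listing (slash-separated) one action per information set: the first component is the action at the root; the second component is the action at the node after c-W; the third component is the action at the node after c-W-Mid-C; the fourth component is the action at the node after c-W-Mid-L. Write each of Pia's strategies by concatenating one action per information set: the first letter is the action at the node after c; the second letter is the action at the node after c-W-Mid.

Row for e/Lo/A/H (columns WC, WL, UC, UL): (-2,-3) (-2,-3) (-2,-3) (-2,-3).
Under e/Lo/A/H, Omar's choice at the node after c-W and at the node after c-W-Mid-C and at the node after c-W-Mid-L can never be reached regardless of what Pia does, so varying those choices leaves every outcome unchanged.
Holding the reachable choices fixed and varying the unreachable ones freely already gives 3 × 2 × 2 = 12 equivalent strategies.
No other strategy reproduces this row, so those 12 are the full class: e/Hi/E/T, e/Hi/E/H, e/Hi/A/T, e/Hi/A/H, e/Mid/E/T, e/Mid/E/H, e/Mid/A/T, e/Mid/A/H, e/Lo/E/T, e/Lo/E/H, e/Lo/A/T, e/Lo/A/H.

12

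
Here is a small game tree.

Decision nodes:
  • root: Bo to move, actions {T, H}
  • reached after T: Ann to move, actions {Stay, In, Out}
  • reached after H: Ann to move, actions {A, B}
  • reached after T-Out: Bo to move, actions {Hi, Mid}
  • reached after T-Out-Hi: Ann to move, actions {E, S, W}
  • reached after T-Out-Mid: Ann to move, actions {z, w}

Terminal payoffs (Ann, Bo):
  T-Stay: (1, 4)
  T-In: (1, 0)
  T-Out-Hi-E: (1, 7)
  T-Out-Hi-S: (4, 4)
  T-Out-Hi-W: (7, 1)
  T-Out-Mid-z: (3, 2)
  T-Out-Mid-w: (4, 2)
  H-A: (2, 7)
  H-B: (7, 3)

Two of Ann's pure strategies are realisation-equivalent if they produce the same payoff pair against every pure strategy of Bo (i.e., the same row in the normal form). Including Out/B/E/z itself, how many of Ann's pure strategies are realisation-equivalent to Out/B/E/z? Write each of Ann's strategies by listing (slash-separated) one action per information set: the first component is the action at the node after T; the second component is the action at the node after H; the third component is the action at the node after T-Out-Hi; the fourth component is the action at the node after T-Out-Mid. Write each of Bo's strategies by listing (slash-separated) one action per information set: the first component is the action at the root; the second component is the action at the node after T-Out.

1

Row for Out/B/E/z (columns T/Hi, T/Mid, H/Hi, H/Mid): (1,7) (3,2) (7,3) (7,3).
Every one of Ann's information sets is on the play path for some reply by Bo when Ann follows Out/B/E/z.
Changing the action at any of them therefore changes at least one column, so only Out/B/E/z itself gives this row.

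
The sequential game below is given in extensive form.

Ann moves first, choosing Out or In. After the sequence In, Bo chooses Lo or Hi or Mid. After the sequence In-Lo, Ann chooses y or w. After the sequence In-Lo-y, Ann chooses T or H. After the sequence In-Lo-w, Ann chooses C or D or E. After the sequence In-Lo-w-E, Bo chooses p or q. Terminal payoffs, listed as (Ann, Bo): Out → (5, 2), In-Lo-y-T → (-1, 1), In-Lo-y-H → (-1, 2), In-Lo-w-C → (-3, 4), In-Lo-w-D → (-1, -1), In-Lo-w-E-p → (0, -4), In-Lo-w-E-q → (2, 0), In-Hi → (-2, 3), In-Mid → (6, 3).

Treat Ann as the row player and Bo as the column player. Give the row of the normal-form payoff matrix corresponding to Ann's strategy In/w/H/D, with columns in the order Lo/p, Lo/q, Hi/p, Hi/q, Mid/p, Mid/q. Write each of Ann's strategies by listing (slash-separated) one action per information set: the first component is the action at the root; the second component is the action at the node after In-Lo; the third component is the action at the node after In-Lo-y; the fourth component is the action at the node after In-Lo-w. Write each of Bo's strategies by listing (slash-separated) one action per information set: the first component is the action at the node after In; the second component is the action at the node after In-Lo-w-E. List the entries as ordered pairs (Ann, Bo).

(-1,-1) (-1,-1) (-2,3) (-2,3) (6,3) (6,3)

vs Lo/p: Ann plays In → Bo plays Lo at [In] → Ann plays w at [In-Lo] → Ann plays D at [In-Lo-w] → (-1, -1)
vs Lo/q: Ann plays In → Bo plays Lo at [In] → Ann plays w at [In-Lo] → Ann plays D at [In-Lo-w] → (-1, -1)
vs Hi/p: Ann plays In → Bo plays Hi at [In] → (-2, 3)
vs Hi/q: Ann plays In → Bo plays Hi at [In] → (-2, 3)
vs Mid/p: Ann plays In → Bo plays Mid at [In] → (6, 3)
vs Mid/q: Ann plays In → Bo plays Mid at [In] → (6, 3)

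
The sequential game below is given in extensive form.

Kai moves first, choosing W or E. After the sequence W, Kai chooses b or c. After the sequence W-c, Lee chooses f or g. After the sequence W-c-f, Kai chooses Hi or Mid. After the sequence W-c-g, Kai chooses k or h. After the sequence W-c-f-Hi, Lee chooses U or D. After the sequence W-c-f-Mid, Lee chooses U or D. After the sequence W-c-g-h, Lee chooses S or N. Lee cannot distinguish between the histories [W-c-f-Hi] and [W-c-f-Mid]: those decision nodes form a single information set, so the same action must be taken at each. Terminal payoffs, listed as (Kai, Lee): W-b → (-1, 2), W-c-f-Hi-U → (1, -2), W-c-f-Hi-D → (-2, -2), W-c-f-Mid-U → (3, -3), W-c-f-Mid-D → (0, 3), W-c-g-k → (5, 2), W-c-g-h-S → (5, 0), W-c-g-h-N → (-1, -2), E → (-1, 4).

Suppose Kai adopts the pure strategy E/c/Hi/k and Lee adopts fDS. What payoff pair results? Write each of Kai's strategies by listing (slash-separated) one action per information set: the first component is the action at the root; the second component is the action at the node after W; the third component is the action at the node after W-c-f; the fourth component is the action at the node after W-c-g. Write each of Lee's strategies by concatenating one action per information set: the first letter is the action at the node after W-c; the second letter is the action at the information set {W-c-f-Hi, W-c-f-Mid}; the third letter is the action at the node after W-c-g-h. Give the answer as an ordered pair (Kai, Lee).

Trace the play path from the root:
  Kai plays E
→ terminal payoff (-1, 4).
(Kai's choice at the node after W is never reached on this path, so it doesn't affect the outcome.)

(-1, 4)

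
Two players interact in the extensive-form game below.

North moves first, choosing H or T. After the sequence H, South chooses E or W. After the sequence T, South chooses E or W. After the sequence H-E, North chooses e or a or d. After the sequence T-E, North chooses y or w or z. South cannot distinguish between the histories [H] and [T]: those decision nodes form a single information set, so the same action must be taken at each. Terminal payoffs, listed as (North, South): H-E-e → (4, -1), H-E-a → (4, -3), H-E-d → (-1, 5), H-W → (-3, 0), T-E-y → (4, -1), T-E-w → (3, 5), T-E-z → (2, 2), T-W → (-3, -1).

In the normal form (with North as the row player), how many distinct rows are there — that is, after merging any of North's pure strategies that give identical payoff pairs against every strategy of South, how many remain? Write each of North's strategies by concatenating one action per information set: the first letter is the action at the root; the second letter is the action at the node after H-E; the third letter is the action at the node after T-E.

6

North has 18 pure strategies: Hey, Hew, Hez, Hay, Haw, Haz, Hdy, Hdw, Hdz, Tey, Tew, Tez, Tay, Taw, Taz, Tdy, Tdw, Tdz. Columns: E, W.
{Hey, Hew, Hez} → row (4,-1) (-3,0)
{Hay, Haw, Haz} → row (4,-3) (-3,0)
{Hdy, Hdw, Hdz} → row (-1,5) (-3,0)
{Tey, Tay, Tdy} → row (4,-1) (-3,-1)
{Tew, Taw, Tdw} → row (3,5) (-3,-1)
{Tez, Taz, Tdz} → row (2,2) (-3,-1)
That's 6 distinct rows out of 18 strategies.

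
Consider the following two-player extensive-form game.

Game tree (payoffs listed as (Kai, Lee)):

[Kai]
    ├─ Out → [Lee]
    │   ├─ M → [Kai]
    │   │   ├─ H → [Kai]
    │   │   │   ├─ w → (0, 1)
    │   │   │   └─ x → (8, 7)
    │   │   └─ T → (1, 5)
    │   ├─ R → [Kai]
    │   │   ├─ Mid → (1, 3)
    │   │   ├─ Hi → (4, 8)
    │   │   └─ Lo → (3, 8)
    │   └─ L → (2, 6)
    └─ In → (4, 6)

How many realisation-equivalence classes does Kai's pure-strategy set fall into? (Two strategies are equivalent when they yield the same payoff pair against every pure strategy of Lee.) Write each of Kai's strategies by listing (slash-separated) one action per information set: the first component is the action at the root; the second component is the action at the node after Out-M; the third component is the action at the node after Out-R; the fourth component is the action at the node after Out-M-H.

Kai has 24 pure strategies: Out/H/Mid/w, Out/H/Mid/x, Out/H/Hi/w, Out/H/Hi/x, Out/H/Lo/w, Out/H/Lo/x, Out/T/Mid/w, Out/T/Mid/x, Out/T/Hi/w, Out/T/Hi/x, Out/T/Lo/w, Out/T/Lo/x, In/H/Mid/w, In/H/Mid/x, In/H/Hi/w, In/H/Hi/x, In/H/Lo/w, In/H/Lo/x, In/T/Mid/w, In/T/Mid/x, In/T/Hi/w, In/T/Hi/x, In/T/Lo/w, In/T/Lo/x. Columns: M, R, L.
{Out/H/Mid/w} → row (0,1) (1,3) (2,6)
{Out/H/Mid/x} → row (8,7) (1,3) (2,6)
{Out/H/Hi/w} → row (0,1) (4,8) (2,6)
{Out/H/Hi/x} → row (8,7) (4,8) (2,6)
{Out/H/Lo/w} → row (0,1) (3,8) (2,6)
{Out/H/Lo/x} → row (8,7) (3,8) (2,6)
{Out/T/Mid/w, Out/T/Mid/x} → row (1,5) (1,3) (2,6)
{Out/T/Hi/w, Out/T/Hi/x} → row (1,5) (4,8) (2,6)
{Out/T/Lo/w, Out/T/Lo/x} → row (1,5) (3,8) (2,6)
{In/H/Mid/w, In/H/Mid/x, In/H/Hi/w, In/H/Hi/x, In/H/Lo/w, In/H/Lo/x, In/T/Mid/w, In/T/Mid/x, In/T/Hi/w, In/T/Hi/x, In/T/Lo/w, In/T/Lo/x} → row (4,6) (4,6) (4,6)
That's 10 distinct rows out of 24 strategies.

10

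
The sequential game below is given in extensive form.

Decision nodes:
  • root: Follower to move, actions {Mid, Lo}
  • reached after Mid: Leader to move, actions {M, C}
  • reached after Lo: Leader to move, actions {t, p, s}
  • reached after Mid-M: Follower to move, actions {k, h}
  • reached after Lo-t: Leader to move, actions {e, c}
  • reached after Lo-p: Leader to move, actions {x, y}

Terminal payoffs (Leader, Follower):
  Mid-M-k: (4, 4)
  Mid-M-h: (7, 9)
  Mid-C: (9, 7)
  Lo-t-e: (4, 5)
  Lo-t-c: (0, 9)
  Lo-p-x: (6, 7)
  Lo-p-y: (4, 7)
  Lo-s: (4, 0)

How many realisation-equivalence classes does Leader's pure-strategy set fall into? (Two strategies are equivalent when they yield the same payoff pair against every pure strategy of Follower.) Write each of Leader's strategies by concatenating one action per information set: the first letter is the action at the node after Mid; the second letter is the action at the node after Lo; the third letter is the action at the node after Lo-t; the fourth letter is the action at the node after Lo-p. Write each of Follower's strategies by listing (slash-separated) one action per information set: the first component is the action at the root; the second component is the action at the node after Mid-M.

10

Leader has 24 pure strategies: Mtex, Mtey, Mtcx, Mtcy, Mpex, Mpey, Mpcx, Mpcy, Msex, Msey, Mscx, Mscy, Ctex, Ctey, Ctcx, Ctcy, Cpex, Cpey, Cpcx, Cpcy, Csex, Csey, Cscx, Cscy. Columns: Mid/k, Mid/h, Lo/k, Lo/h.
{Mtex, Mtey} → row (4,4) (7,9) (4,5) (4,5)
{Mtcx, Mtcy} → row (4,4) (7,9) (0,9) (0,9)
{Mpex, Mpcx} → row (4,4) (7,9) (6,7) (6,7)
{Mpey, Mpcy} → row (4,4) (7,9) (4,7) (4,7)
{Msex, Msey, Mscx, Mscy} → row (4,4) (7,9) (4,0) (4,0)
{Ctex, Ctey} → row (9,7) (9,7) (4,5) (4,5)
{Ctcx, Ctcy} → row (9,7) (9,7) (0,9) (0,9)
{Cpex, Cpcx} → row (9,7) (9,7) (6,7) (6,7)
{Cpey, Cpcy} → row (9,7) (9,7) (4,7) (4,7)
{Csex, Csey, Cscx, Cscy} → row (9,7) (9,7) (4,0) (4,0)
That's 10 distinct rows out of 24 strategies.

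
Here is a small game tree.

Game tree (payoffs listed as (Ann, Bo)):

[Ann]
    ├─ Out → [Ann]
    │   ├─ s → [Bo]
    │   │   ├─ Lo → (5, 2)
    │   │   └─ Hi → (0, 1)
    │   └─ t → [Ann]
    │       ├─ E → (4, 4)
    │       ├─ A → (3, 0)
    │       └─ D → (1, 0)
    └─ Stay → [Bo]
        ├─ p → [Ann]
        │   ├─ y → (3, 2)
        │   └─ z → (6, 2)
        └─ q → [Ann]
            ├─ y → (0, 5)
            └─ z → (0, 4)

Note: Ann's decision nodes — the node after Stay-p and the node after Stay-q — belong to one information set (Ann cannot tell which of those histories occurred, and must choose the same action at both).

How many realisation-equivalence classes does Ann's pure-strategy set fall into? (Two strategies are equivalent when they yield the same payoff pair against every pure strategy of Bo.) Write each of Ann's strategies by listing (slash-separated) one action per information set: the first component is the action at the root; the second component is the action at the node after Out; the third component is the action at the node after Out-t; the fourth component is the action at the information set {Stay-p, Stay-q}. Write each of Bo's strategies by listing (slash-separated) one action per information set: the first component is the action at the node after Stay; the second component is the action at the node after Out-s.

6

Ann has 24 pure strategies: Out/s/E/y, Out/s/E/z, Out/s/A/y, Out/s/A/z, Out/s/D/y, Out/s/D/z, Out/t/E/y, Out/t/E/z, Out/t/A/y, Out/t/A/z, Out/t/D/y, Out/t/D/z, Stay/s/E/y, Stay/s/E/z, Stay/s/A/y, Stay/s/A/z, Stay/s/D/y, Stay/s/D/z, Stay/t/E/y, Stay/t/E/z, Stay/t/A/y, Stay/t/A/z, Stay/t/D/y, Stay/t/D/z. Columns: p/Lo, p/Hi, q/Lo, q/Hi.
{Out/s/E/y, Out/s/E/z, Out/s/A/y, Out/s/A/z, Out/s/D/y, Out/s/D/z} → row (5,2) (0,1) (5,2) (0,1)
{Out/t/E/y, Out/t/E/z} → row (4,4) (4,4) (4,4) (4,4)
{Out/t/A/y, Out/t/A/z} → row (3,0) (3,0) (3,0) (3,0)
{Out/t/D/y, Out/t/D/z} → row (1,0) (1,0) (1,0) (1,0)
{Stay/s/E/y, Stay/s/A/y, Stay/s/D/y, Stay/t/E/y, Stay/t/A/y, Stay/t/D/y} → row (3,2) (3,2) (0,5) (0,5)
{Stay/s/E/z, Stay/s/A/z, Stay/s/D/z, Stay/t/E/z, Stay/t/A/z, Stay/t/D/z} → row (6,2) (6,2) (0,4) (0,4)
That's 6 distinct rows out of 24 strategies.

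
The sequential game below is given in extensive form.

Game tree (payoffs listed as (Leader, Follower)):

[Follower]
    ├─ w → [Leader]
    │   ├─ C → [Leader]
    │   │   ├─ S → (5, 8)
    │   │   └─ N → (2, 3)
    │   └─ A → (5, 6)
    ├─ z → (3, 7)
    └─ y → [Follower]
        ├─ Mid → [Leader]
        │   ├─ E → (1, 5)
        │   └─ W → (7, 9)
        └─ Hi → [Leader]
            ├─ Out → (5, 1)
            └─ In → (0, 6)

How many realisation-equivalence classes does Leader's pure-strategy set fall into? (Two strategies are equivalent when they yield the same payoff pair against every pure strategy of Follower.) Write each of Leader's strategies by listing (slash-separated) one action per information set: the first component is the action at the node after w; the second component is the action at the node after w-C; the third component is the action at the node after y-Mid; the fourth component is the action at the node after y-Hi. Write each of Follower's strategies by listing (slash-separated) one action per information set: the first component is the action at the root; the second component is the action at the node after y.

12

Leader has 16 pure strategies: C/S/E/Out, C/S/E/In, C/S/W/Out, C/S/W/In, C/N/E/Out, C/N/E/In, C/N/W/Out, C/N/W/In, A/S/E/Out, A/S/E/In, A/S/W/Out, A/S/W/In, A/N/E/Out, A/N/E/In, A/N/W/Out, A/N/W/In. Columns: w/Mid, w/Hi, z/Mid, z/Hi, y/Mid, y/Hi.
{C/S/E/Out} → row (5,8) (5,8) (3,7) (3,7) (1,5) (5,1)
{C/S/E/In} → row (5,8) (5,8) (3,7) (3,7) (1,5) (0,6)
{C/S/W/Out} → row (5,8) (5,8) (3,7) (3,7) (7,9) (5,1)
{C/S/W/In} → row (5,8) (5,8) (3,7) (3,7) (7,9) (0,6)
{C/N/E/Out} → row (2,3) (2,3) (3,7) (3,7) (1,5) (5,1)
{C/N/E/In} → row (2,3) (2,3) (3,7) (3,7) (1,5) (0,6)
{C/N/W/Out} → row (2,3) (2,3) (3,7) (3,7) (7,9) (5,1)
{C/N/W/In} → row (2,3) (2,3) (3,7) (3,7) (7,9) (0,6)
{A/S/E/Out, A/N/E/Out} → row (5,6) (5,6) (3,7) (3,7) (1,5) (5,1)
{A/S/E/In, A/N/E/In} → row (5,6) (5,6) (3,7) (3,7) (1,5) (0,6)
{A/S/W/Out, A/N/W/Out} → row (5,6) (5,6) (3,7) (3,7) (7,9) (5,1)
{A/S/W/In, A/N/W/In} → row (5,6) (5,6) (3,7) (3,7) (7,9) (0,6)
That's 12 distinct rows out of 16 strategies.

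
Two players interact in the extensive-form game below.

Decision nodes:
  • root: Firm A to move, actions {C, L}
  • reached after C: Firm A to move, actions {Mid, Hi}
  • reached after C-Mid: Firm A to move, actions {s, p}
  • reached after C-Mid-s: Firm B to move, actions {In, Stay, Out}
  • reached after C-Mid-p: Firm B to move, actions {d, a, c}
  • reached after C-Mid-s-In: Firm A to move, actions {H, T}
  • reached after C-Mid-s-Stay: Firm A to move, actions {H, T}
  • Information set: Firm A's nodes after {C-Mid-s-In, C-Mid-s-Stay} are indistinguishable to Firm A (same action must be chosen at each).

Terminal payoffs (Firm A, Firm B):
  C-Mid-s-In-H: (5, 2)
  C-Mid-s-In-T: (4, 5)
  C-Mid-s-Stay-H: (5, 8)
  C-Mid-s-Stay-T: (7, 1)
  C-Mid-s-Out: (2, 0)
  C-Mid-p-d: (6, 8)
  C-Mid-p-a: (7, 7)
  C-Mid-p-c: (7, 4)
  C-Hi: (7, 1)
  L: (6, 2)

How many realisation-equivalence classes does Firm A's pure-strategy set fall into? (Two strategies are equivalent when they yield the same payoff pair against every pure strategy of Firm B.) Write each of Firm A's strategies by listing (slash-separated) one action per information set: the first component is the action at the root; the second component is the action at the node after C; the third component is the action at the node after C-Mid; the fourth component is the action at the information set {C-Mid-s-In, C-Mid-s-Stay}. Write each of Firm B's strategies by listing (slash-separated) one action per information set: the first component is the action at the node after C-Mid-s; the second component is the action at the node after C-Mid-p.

Firm A has 16 pure strategies: C/Mid/s/H, C/Mid/s/T, C/Mid/p/H, C/Mid/p/T, C/Hi/s/H, C/Hi/s/T, C/Hi/p/H, C/Hi/p/T, L/Mid/s/H, L/Mid/s/T, L/Mid/p/H, L/Mid/p/T, L/Hi/s/H, L/Hi/s/T, L/Hi/p/H, L/Hi/p/T. Columns: In/d, In/a, In/c, Stay/d, Stay/a, Stay/c, Out/d, Out/a, Out/c.
{C/Mid/s/H} → row (5,2) (5,2) (5,2) (5,8) (5,8) (5,8) (2,0) (2,0) (2,0)
{C/Mid/s/T} → row (4,5) (4,5) (4,5) (7,1) (7,1) (7,1) (2,0) (2,0) (2,0)
{C/Mid/p/H, C/Mid/p/T} → row (6,8) (7,7) (7,4) (6,8) (7,7) (7,4) (6,8) (7,7) (7,4)
{C/Hi/s/H, C/Hi/s/T, C/Hi/p/H, C/Hi/p/T} → row (7,1) (7,1) (7,1) (7,1) (7,1) (7,1) (7,1) (7,1) (7,1)
{L/Mid/s/H, L/Mid/s/T, L/Mid/p/H, L/Mid/p/T, L/Hi/s/H, L/Hi/s/T, L/Hi/p/H, L/Hi/p/T} → row (6,2) (6,2) (6,2) (6,2) (6,2) (6,2) (6,2) (6,2) (6,2)
That's 5 distinct rows out of 16 strategies.

5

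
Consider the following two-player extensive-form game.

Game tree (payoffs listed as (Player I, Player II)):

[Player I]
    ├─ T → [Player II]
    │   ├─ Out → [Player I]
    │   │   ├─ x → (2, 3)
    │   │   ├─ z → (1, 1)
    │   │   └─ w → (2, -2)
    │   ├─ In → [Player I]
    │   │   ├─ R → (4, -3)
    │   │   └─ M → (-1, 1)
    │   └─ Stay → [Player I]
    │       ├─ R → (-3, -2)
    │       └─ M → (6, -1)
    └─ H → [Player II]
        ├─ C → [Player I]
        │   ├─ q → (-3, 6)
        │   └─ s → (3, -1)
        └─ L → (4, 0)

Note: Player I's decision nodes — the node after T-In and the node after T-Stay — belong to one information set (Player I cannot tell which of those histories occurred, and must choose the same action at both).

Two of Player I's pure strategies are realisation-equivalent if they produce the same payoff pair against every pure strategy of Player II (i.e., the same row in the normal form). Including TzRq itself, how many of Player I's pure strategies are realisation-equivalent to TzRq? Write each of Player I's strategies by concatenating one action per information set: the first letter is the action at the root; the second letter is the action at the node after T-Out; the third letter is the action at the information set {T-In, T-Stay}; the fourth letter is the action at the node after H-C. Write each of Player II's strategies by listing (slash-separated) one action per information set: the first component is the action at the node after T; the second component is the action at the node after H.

2

Row for TzRq (columns Out/C, Out/L, In/C, In/L, Stay/C, Stay/L): (1,1) (1,1) (4,-3) (4,-3) (-3,-2) (-3,-2).
Under TzRq, Player I's choice at the node after H-C can never be reached regardless of what Player II does, so varying those choices leaves every outcome unchanged.
Holding the reachable choices fixed and varying the unreachable one freely already gives 2 equivalent strategies.
No other strategy reproduces this row, so those 2 are the full class: TzRq, TzRs.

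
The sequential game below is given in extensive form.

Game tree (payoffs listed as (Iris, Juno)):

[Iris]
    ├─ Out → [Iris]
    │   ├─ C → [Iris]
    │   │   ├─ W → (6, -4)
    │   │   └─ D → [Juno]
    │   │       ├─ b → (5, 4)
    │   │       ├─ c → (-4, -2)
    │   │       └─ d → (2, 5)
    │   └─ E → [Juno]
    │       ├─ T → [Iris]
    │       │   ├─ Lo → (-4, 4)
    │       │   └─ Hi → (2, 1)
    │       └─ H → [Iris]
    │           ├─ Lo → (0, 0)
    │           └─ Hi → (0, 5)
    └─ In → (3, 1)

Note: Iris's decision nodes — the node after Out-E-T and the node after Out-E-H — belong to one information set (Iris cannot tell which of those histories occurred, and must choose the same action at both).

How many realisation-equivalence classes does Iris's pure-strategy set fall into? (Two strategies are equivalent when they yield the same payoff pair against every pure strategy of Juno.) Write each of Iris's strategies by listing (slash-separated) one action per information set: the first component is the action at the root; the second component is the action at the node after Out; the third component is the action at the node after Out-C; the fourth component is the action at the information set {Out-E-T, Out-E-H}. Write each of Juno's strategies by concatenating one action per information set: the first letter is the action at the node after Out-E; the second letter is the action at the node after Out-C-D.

Iris has 16 pure strategies: Out/C/W/Lo, Out/C/W/Hi, Out/C/D/Lo, Out/C/D/Hi, Out/E/W/Lo, Out/E/W/Hi, Out/E/D/Lo, Out/E/D/Hi, In/C/W/Lo, In/C/W/Hi, In/C/D/Lo, In/C/D/Hi, In/E/W/Lo, In/E/W/Hi, In/E/D/Lo, In/E/D/Hi. Columns: Tb, Tc, Td, Hb, Hc, Hd.
{Out/C/W/Lo, Out/C/W/Hi} → row (6,-4) (6,-4) (6,-4) (6,-4) (6,-4) (6,-4)
{Out/C/D/Lo, Out/C/D/Hi} → row (5,4) (-4,-2) (2,5) (5,4) (-4,-2) (2,5)
{Out/E/W/Lo, Out/E/D/Lo} → row (-4,4) (-4,4) (-4,4) (0,0) (0,0) (0,0)
{Out/E/W/Hi, Out/E/D/Hi} → row (2,1) (2,1) (2,1) (0,5) (0,5) (0,5)
{In/C/W/Lo, In/C/W/Hi, In/C/D/Lo, In/C/D/Hi, In/E/W/Lo, In/E/W/Hi, In/E/D/Lo, In/E/D/Hi} → row (3,1) (3,1) (3,1) (3,1) (3,1) (3,1)
That's 5 distinct rows out of 16 strategies.

5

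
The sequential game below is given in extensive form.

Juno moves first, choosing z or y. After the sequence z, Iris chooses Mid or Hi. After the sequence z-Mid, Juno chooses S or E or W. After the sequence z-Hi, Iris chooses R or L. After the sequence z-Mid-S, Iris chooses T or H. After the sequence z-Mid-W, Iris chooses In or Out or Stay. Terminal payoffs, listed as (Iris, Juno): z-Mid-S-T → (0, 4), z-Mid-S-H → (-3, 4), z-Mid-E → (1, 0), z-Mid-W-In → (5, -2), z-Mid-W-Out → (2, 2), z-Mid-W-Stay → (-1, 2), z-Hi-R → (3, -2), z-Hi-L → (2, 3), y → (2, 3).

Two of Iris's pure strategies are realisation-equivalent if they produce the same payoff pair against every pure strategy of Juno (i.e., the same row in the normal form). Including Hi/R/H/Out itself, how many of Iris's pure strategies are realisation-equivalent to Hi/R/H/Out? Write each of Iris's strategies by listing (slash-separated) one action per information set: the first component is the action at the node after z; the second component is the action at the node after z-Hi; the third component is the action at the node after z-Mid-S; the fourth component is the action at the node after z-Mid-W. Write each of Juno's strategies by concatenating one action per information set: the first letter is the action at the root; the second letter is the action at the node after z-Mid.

Row for Hi/R/H/Out (columns zS, zE, zW, yS, yE, yW): (3,-2) (3,-2) (3,-2) (2,3) (2,3) (2,3).
Under Hi/R/H/Out, Iris's choice at the node after z-Mid-S and at the node after z-Mid-W can never be reached regardless of what Juno does, so varying those choices leaves every outcome unchanged.
Holding the reachable choices fixed and varying the unreachable ones freely already gives 2 × 3 = 6 equivalent strategies.
No other strategy reproduces this row, so those 6 are the full class: Hi/R/T/In, Hi/R/T/Out, Hi/R/T/Stay, Hi/R/H/In, Hi/R/H/Out, Hi/R/H/Stay.

6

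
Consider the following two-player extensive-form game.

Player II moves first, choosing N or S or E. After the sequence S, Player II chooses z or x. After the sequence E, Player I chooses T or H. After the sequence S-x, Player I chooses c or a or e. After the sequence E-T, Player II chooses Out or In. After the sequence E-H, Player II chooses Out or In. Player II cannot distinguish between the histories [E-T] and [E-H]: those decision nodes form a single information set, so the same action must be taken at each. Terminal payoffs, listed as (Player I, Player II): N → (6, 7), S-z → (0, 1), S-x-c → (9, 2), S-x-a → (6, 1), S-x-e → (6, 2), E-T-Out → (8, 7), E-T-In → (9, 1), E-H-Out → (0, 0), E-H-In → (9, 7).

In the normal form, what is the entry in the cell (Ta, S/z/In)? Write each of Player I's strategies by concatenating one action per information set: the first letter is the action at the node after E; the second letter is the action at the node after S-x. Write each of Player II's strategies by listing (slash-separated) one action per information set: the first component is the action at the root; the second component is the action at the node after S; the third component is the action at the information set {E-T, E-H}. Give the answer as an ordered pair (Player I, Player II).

Trace the play path from the root:
  Player II plays S
  Player II plays z at [S]
→ terminal payoff (0, 1).
(Player I's choice at the node after E is never reached on this path, so it doesn't affect the outcome.)

(0, 1)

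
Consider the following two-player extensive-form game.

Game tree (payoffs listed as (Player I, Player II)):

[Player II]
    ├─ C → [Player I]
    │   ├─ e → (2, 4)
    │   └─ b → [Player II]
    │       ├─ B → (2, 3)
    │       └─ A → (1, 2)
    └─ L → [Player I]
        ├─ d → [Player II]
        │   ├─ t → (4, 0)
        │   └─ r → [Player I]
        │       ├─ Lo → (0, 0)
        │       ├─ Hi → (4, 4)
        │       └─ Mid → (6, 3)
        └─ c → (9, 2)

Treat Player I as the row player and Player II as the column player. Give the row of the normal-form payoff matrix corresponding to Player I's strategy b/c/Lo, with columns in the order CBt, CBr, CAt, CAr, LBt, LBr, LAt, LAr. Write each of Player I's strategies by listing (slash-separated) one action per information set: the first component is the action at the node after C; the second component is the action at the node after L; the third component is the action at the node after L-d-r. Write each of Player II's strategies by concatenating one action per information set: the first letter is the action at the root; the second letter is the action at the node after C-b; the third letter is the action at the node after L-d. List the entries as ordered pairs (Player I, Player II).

(2,3) (2,3) (1,2) (1,2) (9,2) (9,2) (9,2) (9,2)

vs CBt: Player II plays C → Player I plays b at [C] → Player II plays B at [C-b] → (2, 3)
vs CBr: Player II plays C → Player I plays b at [C] → Player II plays B at [C-b] → (2, 3)
vs CAt: Player II plays C → Player I plays b at [C] → Player II plays A at [C-b] → (1, 2)
vs CAr: Player II plays C → Player I plays b at [C] → Player II plays A at [C-b] → (1, 2)
vs LBt: Player II plays L → Player I plays c at [L] → (9, 2)
vs LBr: Player II plays L → Player I plays c at [L] → (9, 2)
vs LAt: Player II plays L → Player I plays c at [L] → (9, 2)
vs LAr: Player II plays L → Player I plays c at [L] → (9, 2)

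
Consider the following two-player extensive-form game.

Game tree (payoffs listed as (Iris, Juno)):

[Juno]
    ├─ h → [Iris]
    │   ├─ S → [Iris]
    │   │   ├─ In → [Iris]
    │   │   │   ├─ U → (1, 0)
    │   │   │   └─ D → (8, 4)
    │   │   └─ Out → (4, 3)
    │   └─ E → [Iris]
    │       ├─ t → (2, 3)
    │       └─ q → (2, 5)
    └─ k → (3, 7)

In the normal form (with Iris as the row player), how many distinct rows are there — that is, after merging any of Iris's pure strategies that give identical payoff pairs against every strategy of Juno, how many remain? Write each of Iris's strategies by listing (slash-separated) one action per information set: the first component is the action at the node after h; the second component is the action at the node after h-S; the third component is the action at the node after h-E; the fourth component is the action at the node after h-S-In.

5

Iris has 16 pure strategies: S/In/t/U, S/In/t/D, S/In/q/U, S/In/q/D, S/Out/t/U, S/Out/t/D, S/Out/q/U, S/Out/q/D, E/In/t/U, E/In/t/D, E/In/q/U, E/In/q/D, E/Out/t/U, E/Out/t/D, E/Out/q/U, E/Out/q/D. Columns: h, k.
{S/In/t/U, S/In/q/U} → row (1,0) (3,7)
{S/In/t/D, S/In/q/D} → row (8,4) (3,7)
{S/Out/t/U, S/Out/t/D, S/Out/q/U, S/Out/q/D} → row (4,3) (3,7)
{E/In/t/U, E/In/t/D, E/Out/t/U, E/Out/t/D} → row (2,3) (3,7)
{E/In/q/U, E/In/q/D, E/Out/q/U, E/Out/q/D} → row (2,5) (3,7)
That's 5 distinct rows out of 16 strategies.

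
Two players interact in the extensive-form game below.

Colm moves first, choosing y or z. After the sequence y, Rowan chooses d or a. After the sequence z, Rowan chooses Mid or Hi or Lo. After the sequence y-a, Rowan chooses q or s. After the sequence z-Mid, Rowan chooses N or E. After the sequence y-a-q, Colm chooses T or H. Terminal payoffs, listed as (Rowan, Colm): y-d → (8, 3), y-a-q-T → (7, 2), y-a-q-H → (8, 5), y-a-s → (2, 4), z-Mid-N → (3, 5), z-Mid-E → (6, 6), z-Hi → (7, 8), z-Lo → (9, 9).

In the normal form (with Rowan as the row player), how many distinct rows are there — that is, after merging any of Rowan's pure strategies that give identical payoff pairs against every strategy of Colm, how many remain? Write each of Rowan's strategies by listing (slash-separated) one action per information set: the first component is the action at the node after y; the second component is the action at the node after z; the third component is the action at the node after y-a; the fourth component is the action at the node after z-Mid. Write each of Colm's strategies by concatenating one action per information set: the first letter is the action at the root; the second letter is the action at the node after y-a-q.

Rowan has 24 pure strategies: d/Mid/q/N, d/Mid/q/E, d/Mid/s/N, d/Mid/s/E, d/Hi/q/N, d/Hi/q/E, d/Hi/s/N, d/Hi/s/E, d/Lo/q/N, d/Lo/q/E, d/Lo/s/N, d/Lo/s/E, a/Mid/q/N, a/Mid/q/E, a/Mid/s/N, a/Mid/s/E, a/Hi/q/N, a/Hi/q/E, a/Hi/s/N, a/Hi/s/E, a/Lo/q/N, a/Lo/q/E, a/Lo/s/N, a/Lo/s/E. Columns: yT, yH, zT, zH.
{d/Mid/q/N, d/Mid/s/N} → row (8,3) (8,3) (3,5) (3,5)
{d/Mid/q/E, d/Mid/s/E} → row (8,3) (8,3) (6,6) (6,6)
{d/Hi/q/N, d/Hi/q/E, d/Hi/s/N, d/Hi/s/E} → row (8,3) (8,3) (7,8) (7,8)
{d/Lo/q/N, d/Lo/q/E, d/Lo/s/N, d/Lo/s/E} → row (8,3) (8,3) (9,9) (9,9)
{a/Mid/q/N} → row (7,2) (8,5) (3,5) (3,5)
{a/Mid/q/E} → row (7,2) (8,5) (6,6) (6,6)
{a/Mid/s/N} → row (2,4) (2,4) (3,5) (3,5)
{a/Mid/s/E} → row (2,4) (2,4) (6,6) (6,6)
{a/Hi/q/N, a/Hi/q/E} → row (7,2) (8,5) (7,8) (7,8)
{a/Hi/s/N, a/Hi/s/E} → row (2,4) (2,4) (7,8) (7,8)
{a/Lo/q/N, a/Lo/q/E} → row (7,2) (8,5) (9,9) (9,9)
{a/Lo/s/N, a/Lo/s/E} → row (2,4) (2,4) (9,9) (9,9)
That's 12 distinct rows out of 24 strategies.

12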